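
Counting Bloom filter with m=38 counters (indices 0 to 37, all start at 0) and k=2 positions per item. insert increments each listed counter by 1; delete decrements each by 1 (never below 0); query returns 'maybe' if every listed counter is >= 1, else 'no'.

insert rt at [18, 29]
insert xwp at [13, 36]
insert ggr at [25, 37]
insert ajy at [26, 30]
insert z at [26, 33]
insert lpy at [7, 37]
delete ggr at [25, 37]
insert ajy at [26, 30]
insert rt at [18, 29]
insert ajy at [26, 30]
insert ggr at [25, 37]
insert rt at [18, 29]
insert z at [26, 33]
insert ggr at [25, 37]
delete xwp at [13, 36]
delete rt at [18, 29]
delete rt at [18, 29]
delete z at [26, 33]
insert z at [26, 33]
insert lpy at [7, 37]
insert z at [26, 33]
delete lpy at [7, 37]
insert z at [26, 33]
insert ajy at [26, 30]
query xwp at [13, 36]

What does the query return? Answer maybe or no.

Step 1: insert rt at [18, 29] -> counters=[0,0,0,0,0,0,0,0,0,0,0,0,0,0,0,0,0,0,1,0,0,0,0,0,0,0,0,0,0,1,0,0,0,0,0,0,0,0]
Step 2: insert xwp at [13, 36] -> counters=[0,0,0,0,0,0,0,0,0,0,0,0,0,1,0,0,0,0,1,0,0,0,0,0,0,0,0,0,0,1,0,0,0,0,0,0,1,0]
Step 3: insert ggr at [25, 37] -> counters=[0,0,0,0,0,0,0,0,0,0,0,0,0,1,0,0,0,0,1,0,0,0,0,0,0,1,0,0,0,1,0,0,0,0,0,0,1,1]
Step 4: insert ajy at [26, 30] -> counters=[0,0,0,0,0,0,0,0,0,0,0,0,0,1,0,0,0,0,1,0,0,0,0,0,0,1,1,0,0,1,1,0,0,0,0,0,1,1]
Step 5: insert z at [26, 33] -> counters=[0,0,0,0,0,0,0,0,0,0,0,0,0,1,0,0,0,0,1,0,0,0,0,0,0,1,2,0,0,1,1,0,0,1,0,0,1,1]
Step 6: insert lpy at [7, 37] -> counters=[0,0,0,0,0,0,0,1,0,0,0,0,0,1,0,0,0,0,1,0,0,0,0,0,0,1,2,0,0,1,1,0,0,1,0,0,1,2]
Step 7: delete ggr at [25, 37] -> counters=[0,0,0,0,0,0,0,1,0,0,0,0,0,1,0,0,0,0,1,0,0,0,0,0,0,0,2,0,0,1,1,0,0,1,0,0,1,1]
Step 8: insert ajy at [26, 30] -> counters=[0,0,0,0,0,0,0,1,0,0,0,0,0,1,0,0,0,0,1,0,0,0,0,0,0,0,3,0,0,1,2,0,0,1,0,0,1,1]
Step 9: insert rt at [18, 29] -> counters=[0,0,0,0,0,0,0,1,0,0,0,0,0,1,0,0,0,0,2,0,0,0,0,0,0,0,3,0,0,2,2,0,0,1,0,0,1,1]
Step 10: insert ajy at [26, 30] -> counters=[0,0,0,0,0,0,0,1,0,0,0,0,0,1,0,0,0,0,2,0,0,0,0,0,0,0,4,0,0,2,3,0,0,1,0,0,1,1]
Step 11: insert ggr at [25, 37] -> counters=[0,0,0,0,0,0,0,1,0,0,0,0,0,1,0,0,0,0,2,0,0,0,0,0,0,1,4,0,0,2,3,0,0,1,0,0,1,2]
Step 12: insert rt at [18, 29] -> counters=[0,0,0,0,0,0,0,1,0,0,0,0,0,1,0,0,0,0,3,0,0,0,0,0,0,1,4,0,0,3,3,0,0,1,0,0,1,2]
Step 13: insert z at [26, 33] -> counters=[0,0,0,0,0,0,0,1,0,0,0,0,0,1,0,0,0,0,3,0,0,0,0,0,0,1,5,0,0,3,3,0,0,2,0,0,1,2]
Step 14: insert ggr at [25, 37] -> counters=[0,0,0,0,0,0,0,1,0,0,0,0,0,1,0,0,0,0,3,0,0,0,0,0,0,2,5,0,0,3,3,0,0,2,0,0,1,3]
Step 15: delete xwp at [13, 36] -> counters=[0,0,0,0,0,0,0,1,0,0,0,0,0,0,0,0,0,0,3,0,0,0,0,0,0,2,5,0,0,3,3,0,0,2,0,0,0,3]
Step 16: delete rt at [18, 29] -> counters=[0,0,0,0,0,0,0,1,0,0,0,0,0,0,0,0,0,0,2,0,0,0,0,0,0,2,5,0,0,2,3,0,0,2,0,0,0,3]
Step 17: delete rt at [18, 29] -> counters=[0,0,0,0,0,0,0,1,0,0,0,0,0,0,0,0,0,0,1,0,0,0,0,0,0,2,5,0,0,1,3,0,0,2,0,0,0,3]
Step 18: delete z at [26, 33] -> counters=[0,0,0,0,0,0,0,1,0,0,0,0,0,0,0,0,0,0,1,0,0,0,0,0,0,2,4,0,0,1,3,0,0,1,0,0,0,3]
Step 19: insert z at [26, 33] -> counters=[0,0,0,0,0,0,0,1,0,0,0,0,0,0,0,0,0,0,1,0,0,0,0,0,0,2,5,0,0,1,3,0,0,2,0,0,0,3]
Step 20: insert lpy at [7, 37] -> counters=[0,0,0,0,0,0,0,2,0,0,0,0,0,0,0,0,0,0,1,0,0,0,0,0,0,2,5,0,0,1,3,0,0,2,0,0,0,4]
Step 21: insert z at [26, 33] -> counters=[0,0,0,0,0,0,0,2,0,0,0,0,0,0,0,0,0,0,1,0,0,0,0,0,0,2,6,0,0,1,3,0,0,3,0,0,0,4]
Step 22: delete lpy at [7, 37] -> counters=[0,0,0,0,0,0,0,1,0,0,0,0,0,0,0,0,0,0,1,0,0,0,0,0,0,2,6,0,0,1,3,0,0,3,0,0,0,3]
Step 23: insert z at [26, 33] -> counters=[0,0,0,0,0,0,0,1,0,0,0,0,0,0,0,0,0,0,1,0,0,0,0,0,0,2,7,0,0,1,3,0,0,4,0,0,0,3]
Step 24: insert ajy at [26, 30] -> counters=[0,0,0,0,0,0,0,1,0,0,0,0,0,0,0,0,0,0,1,0,0,0,0,0,0,2,8,0,0,1,4,0,0,4,0,0,0,3]
Query xwp: check counters[13]=0 counters[36]=0 -> no

Answer: no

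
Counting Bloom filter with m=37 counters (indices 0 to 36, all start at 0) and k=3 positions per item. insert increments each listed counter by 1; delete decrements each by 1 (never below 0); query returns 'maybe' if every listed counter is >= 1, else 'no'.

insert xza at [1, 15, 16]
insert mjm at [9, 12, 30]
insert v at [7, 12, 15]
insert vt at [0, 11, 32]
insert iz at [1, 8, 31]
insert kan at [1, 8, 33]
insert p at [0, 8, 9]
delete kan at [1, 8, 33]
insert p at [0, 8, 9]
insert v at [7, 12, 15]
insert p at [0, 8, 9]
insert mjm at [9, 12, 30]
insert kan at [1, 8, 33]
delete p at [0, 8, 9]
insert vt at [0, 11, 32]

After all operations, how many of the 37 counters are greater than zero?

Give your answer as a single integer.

Step 1: insert xza at [1, 15, 16] -> counters=[0,1,0,0,0,0,0,0,0,0,0,0,0,0,0,1,1,0,0,0,0,0,0,0,0,0,0,0,0,0,0,0,0,0,0,0,0]
Step 2: insert mjm at [9, 12, 30] -> counters=[0,1,0,0,0,0,0,0,0,1,0,0,1,0,0,1,1,0,0,0,0,0,0,0,0,0,0,0,0,0,1,0,0,0,0,0,0]
Step 3: insert v at [7, 12, 15] -> counters=[0,1,0,0,0,0,0,1,0,1,0,0,2,0,0,2,1,0,0,0,0,0,0,0,0,0,0,0,0,0,1,0,0,0,0,0,0]
Step 4: insert vt at [0, 11, 32] -> counters=[1,1,0,0,0,0,0,1,0,1,0,1,2,0,0,2,1,0,0,0,0,0,0,0,0,0,0,0,0,0,1,0,1,0,0,0,0]
Step 5: insert iz at [1, 8, 31] -> counters=[1,2,0,0,0,0,0,1,1,1,0,1,2,0,0,2,1,0,0,0,0,0,0,0,0,0,0,0,0,0,1,1,1,0,0,0,0]
Step 6: insert kan at [1, 8, 33] -> counters=[1,3,0,0,0,0,0,1,2,1,0,1,2,0,0,2,1,0,0,0,0,0,0,0,0,0,0,0,0,0,1,1,1,1,0,0,0]
Step 7: insert p at [0, 8, 9] -> counters=[2,3,0,0,0,0,0,1,3,2,0,1,2,0,0,2,1,0,0,0,0,0,0,0,0,0,0,0,0,0,1,1,1,1,0,0,0]
Step 8: delete kan at [1, 8, 33] -> counters=[2,2,0,0,0,0,0,1,2,2,0,1,2,0,0,2,1,0,0,0,0,0,0,0,0,0,0,0,0,0,1,1,1,0,0,0,0]
Step 9: insert p at [0, 8, 9] -> counters=[3,2,0,0,0,0,0,1,3,3,0,1,2,0,0,2,1,0,0,0,0,0,0,0,0,0,0,0,0,0,1,1,1,0,0,0,0]
Step 10: insert v at [7, 12, 15] -> counters=[3,2,0,0,0,0,0,2,3,3,0,1,3,0,0,3,1,0,0,0,0,0,0,0,0,0,0,0,0,0,1,1,1,0,0,0,0]
Step 11: insert p at [0, 8, 9] -> counters=[4,2,0,0,0,0,0,2,4,4,0,1,3,0,0,3,1,0,0,0,0,0,0,0,0,0,0,0,0,0,1,1,1,0,0,0,0]
Step 12: insert mjm at [9, 12, 30] -> counters=[4,2,0,0,0,0,0,2,4,5,0,1,4,0,0,3,1,0,0,0,0,0,0,0,0,0,0,0,0,0,2,1,1,0,0,0,0]
Step 13: insert kan at [1, 8, 33] -> counters=[4,3,0,0,0,0,0,2,5,5,0,1,4,0,0,3,1,0,0,0,0,0,0,0,0,0,0,0,0,0,2,1,1,1,0,0,0]
Step 14: delete p at [0, 8, 9] -> counters=[3,3,0,0,0,0,0,2,4,4,0,1,4,0,0,3,1,0,0,0,0,0,0,0,0,0,0,0,0,0,2,1,1,1,0,0,0]
Step 15: insert vt at [0, 11, 32] -> counters=[4,3,0,0,0,0,0,2,4,4,0,2,4,0,0,3,1,0,0,0,0,0,0,0,0,0,0,0,0,0,2,1,2,1,0,0,0]
Final counters=[4,3,0,0,0,0,0,2,4,4,0,2,4,0,0,3,1,0,0,0,0,0,0,0,0,0,0,0,0,0,2,1,2,1,0,0,0] -> 13 nonzero

Answer: 13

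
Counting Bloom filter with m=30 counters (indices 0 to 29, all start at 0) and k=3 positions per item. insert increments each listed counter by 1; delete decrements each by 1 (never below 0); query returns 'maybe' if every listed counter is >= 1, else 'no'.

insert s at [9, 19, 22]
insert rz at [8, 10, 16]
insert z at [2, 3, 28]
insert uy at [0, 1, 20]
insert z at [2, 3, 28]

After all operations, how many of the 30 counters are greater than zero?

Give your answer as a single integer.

Step 1: insert s at [9, 19, 22] -> counters=[0,0,0,0,0,0,0,0,0,1,0,0,0,0,0,0,0,0,0,1,0,0,1,0,0,0,0,0,0,0]
Step 2: insert rz at [8, 10, 16] -> counters=[0,0,0,0,0,0,0,0,1,1,1,0,0,0,0,0,1,0,0,1,0,0,1,0,0,0,0,0,0,0]
Step 3: insert z at [2, 3, 28] -> counters=[0,0,1,1,0,0,0,0,1,1,1,0,0,0,0,0,1,0,0,1,0,0,1,0,0,0,0,0,1,0]
Step 4: insert uy at [0, 1, 20] -> counters=[1,1,1,1,0,0,0,0,1,1,1,0,0,0,0,0,1,0,0,1,1,0,1,0,0,0,0,0,1,0]
Step 5: insert z at [2, 3, 28] -> counters=[1,1,2,2,0,0,0,0,1,1,1,0,0,0,0,0,1,0,0,1,1,0,1,0,0,0,0,0,2,0]
Final counters=[1,1,2,2,0,0,0,0,1,1,1,0,0,0,0,0,1,0,0,1,1,0,1,0,0,0,0,0,2,0] -> 12 nonzero

Answer: 12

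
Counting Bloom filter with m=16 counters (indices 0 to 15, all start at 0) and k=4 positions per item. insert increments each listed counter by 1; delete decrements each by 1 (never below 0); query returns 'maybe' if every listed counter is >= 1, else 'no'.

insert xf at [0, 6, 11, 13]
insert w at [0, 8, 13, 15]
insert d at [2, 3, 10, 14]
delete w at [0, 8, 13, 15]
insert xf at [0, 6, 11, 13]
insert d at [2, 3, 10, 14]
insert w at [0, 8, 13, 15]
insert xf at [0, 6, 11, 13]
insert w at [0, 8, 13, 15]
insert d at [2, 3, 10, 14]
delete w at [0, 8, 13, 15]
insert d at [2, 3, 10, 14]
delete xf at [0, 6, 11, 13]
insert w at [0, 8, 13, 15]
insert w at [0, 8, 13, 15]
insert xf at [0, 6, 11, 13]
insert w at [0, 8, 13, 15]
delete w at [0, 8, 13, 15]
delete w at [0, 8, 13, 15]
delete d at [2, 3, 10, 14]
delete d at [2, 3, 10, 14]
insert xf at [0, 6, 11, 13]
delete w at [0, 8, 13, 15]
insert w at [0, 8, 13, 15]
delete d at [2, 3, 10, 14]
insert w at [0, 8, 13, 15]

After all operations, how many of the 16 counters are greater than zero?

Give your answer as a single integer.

Step 1: insert xf at [0, 6, 11, 13] -> counters=[1,0,0,0,0,0,1,0,0,0,0,1,0,1,0,0]
Step 2: insert w at [0, 8, 13, 15] -> counters=[2,0,0,0,0,0,1,0,1,0,0,1,0,2,0,1]
Step 3: insert d at [2, 3, 10, 14] -> counters=[2,0,1,1,0,0,1,0,1,0,1,1,0,2,1,1]
Step 4: delete w at [0, 8, 13, 15] -> counters=[1,0,1,1,0,0,1,0,0,0,1,1,0,1,1,0]
Step 5: insert xf at [0, 6, 11, 13] -> counters=[2,0,1,1,0,0,2,0,0,0,1,2,0,2,1,0]
Step 6: insert d at [2, 3, 10, 14] -> counters=[2,0,2,2,0,0,2,0,0,0,2,2,0,2,2,0]
Step 7: insert w at [0, 8, 13, 15] -> counters=[3,0,2,2,0,0,2,0,1,0,2,2,0,3,2,1]
Step 8: insert xf at [0, 6, 11, 13] -> counters=[4,0,2,2,0,0,3,0,1,0,2,3,0,4,2,1]
Step 9: insert w at [0, 8, 13, 15] -> counters=[5,0,2,2,0,0,3,0,2,0,2,3,0,5,2,2]
Step 10: insert d at [2, 3, 10, 14] -> counters=[5,0,3,3,0,0,3,0,2,0,3,3,0,5,3,2]
Step 11: delete w at [0, 8, 13, 15] -> counters=[4,0,3,3,0,0,3,0,1,0,3,3,0,4,3,1]
Step 12: insert d at [2, 3, 10, 14] -> counters=[4,0,4,4,0,0,3,0,1,0,4,3,0,4,4,1]
Step 13: delete xf at [0, 6, 11, 13] -> counters=[3,0,4,4,0,0,2,0,1,0,4,2,0,3,4,1]
Step 14: insert w at [0, 8, 13, 15] -> counters=[4,0,4,4,0,0,2,0,2,0,4,2,0,4,4,2]
Step 15: insert w at [0, 8, 13, 15] -> counters=[5,0,4,4,0,0,2,0,3,0,4,2,0,5,4,3]
Step 16: insert xf at [0, 6, 11, 13] -> counters=[6,0,4,4,0,0,3,0,3,0,4,3,0,6,4,3]
Step 17: insert w at [0, 8, 13, 15] -> counters=[7,0,4,4,0,0,3,0,4,0,4,3,0,7,4,4]
Step 18: delete w at [0, 8, 13, 15] -> counters=[6,0,4,4,0,0,3,0,3,0,4,3,0,6,4,3]
Step 19: delete w at [0, 8, 13, 15] -> counters=[5,0,4,4,0,0,3,0,2,0,4,3,0,5,4,2]
Step 20: delete d at [2, 3, 10, 14] -> counters=[5,0,3,3,0,0,3,0,2,0,3,3,0,5,3,2]
Step 21: delete d at [2, 3, 10, 14] -> counters=[5,0,2,2,0,0,3,0,2,0,2,3,0,5,2,2]
Step 22: insert xf at [0, 6, 11, 13] -> counters=[6,0,2,2,0,0,4,0,2,0,2,4,0,6,2,2]
Step 23: delete w at [0, 8, 13, 15] -> counters=[5,0,2,2,0,0,4,0,1,0,2,4,0,5,2,1]
Step 24: insert w at [0, 8, 13, 15] -> counters=[6,0,2,2,0,0,4,0,2,0,2,4,0,6,2,2]
Step 25: delete d at [2, 3, 10, 14] -> counters=[6,0,1,1,0,0,4,0,2,0,1,4,0,6,1,2]
Step 26: insert w at [0, 8, 13, 15] -> counters=[7,0,1,1,0,0,4,0,3,0,1,4,0,7,1,3]
Final counters=[7,0,1,1,0,0,4,0,3,0,1,4,0,7,1,3] -> 10 nonzero

Answer: 10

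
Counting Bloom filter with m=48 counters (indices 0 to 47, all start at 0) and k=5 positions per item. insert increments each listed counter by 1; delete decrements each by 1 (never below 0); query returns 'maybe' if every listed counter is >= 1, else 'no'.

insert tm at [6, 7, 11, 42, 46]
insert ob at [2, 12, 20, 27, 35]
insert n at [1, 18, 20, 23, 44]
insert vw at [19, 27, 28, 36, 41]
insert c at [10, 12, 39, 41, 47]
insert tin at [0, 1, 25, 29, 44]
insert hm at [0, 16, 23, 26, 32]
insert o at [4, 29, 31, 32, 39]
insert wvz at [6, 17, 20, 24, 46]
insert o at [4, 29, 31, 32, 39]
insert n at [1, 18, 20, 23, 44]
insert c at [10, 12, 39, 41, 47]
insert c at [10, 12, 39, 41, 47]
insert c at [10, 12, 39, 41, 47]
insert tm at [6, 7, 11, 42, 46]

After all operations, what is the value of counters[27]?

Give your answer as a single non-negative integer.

Answer: 2

Derivation:
Step 1: insert tm at [6, 7, 11, 42, 46] -> counters=[0,0,0,0,0,0,1,1,0,0,0,1,0,0,0,0,0,0,0,0,0,0,0,0,0,0,0,0,0,0,0,0,0,0,0,0,0,0,0,0,0,0,1,0,0,0,1,0]
Step 2: insert ob at [2, 12, 20, 27, 35] -> counters=[0,0,1,0,0,0,1,1,0,0,0,1,1,0,0,0,0,0,0,0,1,0,0,0,0,0,0,1,0,0,0,0,0,0,0,1,0,0,0,0,0,0,1,0,0,0,1,0]
Step 3: insert n at [1, 18, 20, 23, 44] -> counters=[0,1,1,0,0,0,1,1,0,0,0,1,1,0,0,0,0,0,1,0,2,0,0,1,0,0,0,1,0,0,0,0,0,0,0,1,0,0,0,0,0,0,1,0,1,0,1,0]
Step 4: insert vw at [19, 27, 28, 36, 41] -> counters=[0,1,1,0,0,0,1,1,0,0,0,1,1,0,0,0,0,0,1,1,2,0,0,1,0,0,0,2,1,0,0,0,0,0,0,1,1,0,0,0,0,1,1,0,1,0,1,0]
Step 5: insert c at [10, 12, 39, 41, 47] -> counters=[0,1,1,0,0,0,1,1,0,0,1,1,2,0,0,0,0,0,1,1,2,0,0,1,0,0,0,2,1,0,0,0,0,0,0,1,1,0,0,1,0,2,1,0,1,0,1,1]
Step 6: insert tin at [0, 1, 25, 29, 44] -> counters=[1,2,1,0,0,0,1,1,0,0,1,1,2,0,0,0,0,0,1,1,2,0,0,1,0,1,0,2,1,1,0,0,0,0,0,1,1,0,0,1,0,2,1,0,2,0,1,1]
Step 7: insert hm at [0, 16, 23, 26, 32] -> counters=[2,2,1,0,0,0,1,1,0,0,1,1,2,0,0,0,1,0,1,1,2,0,0,2,0,1,1,2,1,1,0,0,1,0,0,1,1,0,0,1,0,2,1,0,2,0,1,1]
Step 8: insert o at [4, 29, 31, 32, 39] -> counters=[2,2,1,0,1,0,1,1,0,0,1,1,2,0,0,0,1,0,1,1,2,0,0,2,0,1,1,2,1,2,0,1,2,0,0,1,1,0,0,2,0,2,1,0,2,0,1,1]
Step 9: insert wvz at [6, 17, 20, 24, 46] -> counters=[2,2,1,0,1,0,2,1,0,0,1,1,2,0,0,0,1,1,1,1,3,0,0,2,1,1,1,2,1,2,0,1,2,0,0,1,1,0,0,2,0,2,1,0,2,0,2,1]
Step 10: insert o at [4, 29, 31, 32, 39] -> counters=[2,2,1,0,2,0,2,1,0,0,1,1,2,0,0,0,1,1,1,1,3,0,0,2,1,1,1,2,1,3,0,2,3,0,0,1,1,0,0,3,0,2,1,0,2,0,2,1]
Step 11: insert n at [1, 18, 20, 23, 44] -> counters=[2,3,1,0,2,0,2,1,0,0,1,1,2,0,0,0,1,1,2,1,4,0,0,3,1,1,1,2,1,3,0,2,3,0,0,1,1,0,0,3,0,2,1,0,3,0,2,1]
Step 12: insert c at [10, 12, 39, 41, 47] -> counters=[2,3,1,0,2,0,2,1,0,0,2,1,3,0,0,0,1,1,2,1,4,0,0,3,1,1,1,2,1,3,0,2,3,0,0,1,1,0,0,4,0,3,1,0,3,0,2,2]
Step 13: insert c at [10, 12, 39, 41, 47] -> counters=[2,3,1,0,2,0,2,1,0,0,3,1,4,0,0,0,1,1,2,1,4,0,0,3,1,1,1,2,1,3,0,2,3,0,0,1,1,0,0,5,0,4,1,0,3,0,2,3]
Step 14: insert c at [10, 12, 39, 41, 47] -> counters=[2,3,1,0,2,0,2,1,0,0,4,1,5,0,0,0,1,1,2,1,4,0,0,3,1,1,1,2,1,3,0,2,3,0,0,1,1,0,0,6,0,5,1,0,3,0,2,4]
Step 15: insert tm at [6, 7, 11, 42, 46] -> counters=[2,3,1,0,2,0,3,2,0,0,4,2,5,0,0,0,1,1,2,1,4,0,0,3,1,1,1,2,1,3,0,2,3,0,0,1,1,0,0,6,0,5,2,0,3,0,3,4]
Final counters=[2,3,1,0,2,0,3,2,0,0,4,2,5,0,0,0,1,1,2,1,4,0,0,3,1,1,1,2,1,3,0,2,3,0,0,1,1,0,0,6,0,5,2,0,3,0,3,4] -> counters[27]=2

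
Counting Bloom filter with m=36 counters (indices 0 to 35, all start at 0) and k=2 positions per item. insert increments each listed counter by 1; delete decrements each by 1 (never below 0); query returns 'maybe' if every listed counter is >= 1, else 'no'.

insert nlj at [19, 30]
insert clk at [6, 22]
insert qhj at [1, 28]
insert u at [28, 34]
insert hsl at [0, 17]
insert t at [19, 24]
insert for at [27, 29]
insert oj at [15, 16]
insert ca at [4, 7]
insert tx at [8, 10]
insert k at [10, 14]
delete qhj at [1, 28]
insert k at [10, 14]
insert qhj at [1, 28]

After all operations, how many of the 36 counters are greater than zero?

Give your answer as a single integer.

Answer: 19

Derivation:
Step 1: insert nlj at [19, 30] -> counters=[0,0,0,0,0,0,0,0,0,0,0,0,0,0,0,0,0,0,0,1,0,0,0,0,0,0,0,0,0,0,1,0,0,0,0,0]
Step 2: insert clk at [6, 22] -> counters=[0,0,0,0,0,0,1,0,0,0,0,0,0,0,0,0,0,0,0,1,0,0,1,0,0,0,0,0,0,0,1,0,0,0,0,0]
Step 3: insert qhj at [1, 28] -> counters=[0,1,0,0,0,0,1,0,0,0,0,0,0,0,0,0,0,0,0,1,0,0,1,0,0,0,0,0,1,0,1,0,0,0,0,0]
Step 4: insert u at [28, 34] -> counters=[0,1,0,0,0,0,1,0,0,0,0,0,0,0,0,0,0,0,0,1,0,0,1,0,0,0,0,0,2,0,1,0,0,0,1,0]
Step 5: insert hsl at [0, 17] -> counters=[1,1,0,0,0,0,1,0,0,0,0,0,0,0,0,0,0,1,0,1,0,0,1,0,0,0,0,0,2,0,1,0,0,0,1,0]
Step 6: insert t at [19, 24] -> counters=[1,1,0,0,0,0,1,0,0,0,0,0,0,0,0,0,0,1,0,2,0,0,1,0,1,0,0,0,2,0,1,0,0,0,1,0]
Step 7: insert for at [27, 29] -> counters=[1,1,0,0,0,0,1,0,0,0,0,0,0,0,0,0,0,1,0,2,0,0,1,0,1,0,0,1,2,1,1,0,0,0,1,0]
Step 8: insert oj at [15, 16] -> counters=[1,1,0,0,0,0,1,0,0,0,0,0,0,0,0,1,1,1,0,2,0,0,1,0,1,0,0,1,2,1,1,0,0,0,1,0]
Step 9: insert ca at [4, 7] -> counters=[1,1,0,0,1,0,1,1,0,0,0,0,0,0,0,1,1,1,0,2,0,0,1,0,1,0,0,1,2,1,1,0,0,0,1,0]
Step 10: insert tx at [8, 10] -> counters=[1,1,0,0,1,0,1,1,1,0,1,0,0,0,0,1,1,1,0,2,0,0,1,0,1,0,0,1,2,1,1,0,0,0,1,0]
Step 11: insert k at [10, 14] -> counters=[1,1,0,0,1,0,1,1,1,0,2,0,0,0,1,1,1,1,0,2,0,0,1,0,1,0,0,1,2,1,1,0,0,0,1,0]
Step 12: delete qhj at [1, 28] -> counters=[1,0,0,0,1,0,1,1,1,0,2,0,0,0,1,1,1,1,0,2,0,0,1,0,1,0,0,1,1,1,1,0,0,0,1,0]
Step 13: insert k at [10, 14] -> counters=[1,0,0,0,1,0,1,1,1,0,3,0,0,0,2,1,1,1,0,2,0,0,1,0,1,0,0,1,1,1,1,0,0,0,1,0]
Step 14: insert qhj at [1, 28] -> counters=[1,1,0,0,1,0,1,1,1,0,3,0,0,0,2,1,1,1,0,2,0,0,1,0,1,0,0,1,2,1,1,0,0,0,1,0]
Final counters=[1,1,0,0,1,0,1,1,1,0,3,0,0,0,2,1,1,1,0,2,0,0,1,0,1,0,0,1,2,1,1,0,0,0,1,0] -> 19 nonzero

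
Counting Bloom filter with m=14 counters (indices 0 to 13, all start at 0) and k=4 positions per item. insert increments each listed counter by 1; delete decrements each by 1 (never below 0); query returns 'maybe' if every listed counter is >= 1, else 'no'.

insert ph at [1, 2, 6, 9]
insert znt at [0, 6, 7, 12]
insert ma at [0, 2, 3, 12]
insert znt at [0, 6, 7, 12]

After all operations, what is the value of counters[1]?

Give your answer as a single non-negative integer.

Step 1: insert ph at [1, 2, 6, 9] -> counters=[0,1,1,0,0,0,1,0,0,1,0,0,0,0]
Step 2: insert znt at [0, 6, 7, 12] -> counters=[1,1,1,0,0,0,2,1,0,1,0,0,1,0]
Step 3: insert ma at [0, 2, 3, 12] -> counters=[2,1,2,1,0,0,2,1,0,1,0,0,2,0]
Step 4: insert znt at [0, 6, 7, 12] -> counters=[3,1,2,1,0,0,3,2,0,1,0,0,3,0]
Final counters=[3,1,2,1,0,0,3,2,0,1,0,0,3,0] -> counters[1]=1

Answer: 1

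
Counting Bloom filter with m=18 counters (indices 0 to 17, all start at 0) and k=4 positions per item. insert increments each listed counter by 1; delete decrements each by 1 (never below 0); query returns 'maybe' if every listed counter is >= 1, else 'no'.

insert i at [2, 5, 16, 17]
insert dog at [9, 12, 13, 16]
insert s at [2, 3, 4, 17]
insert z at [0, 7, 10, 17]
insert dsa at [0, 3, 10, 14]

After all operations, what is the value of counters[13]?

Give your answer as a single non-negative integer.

Step 1: insert i at [2, 5, 16, 17] -> counters=[0,0,1,0,0,1,0,0,0,0,0,0,0,0,0,0,1,1]
Step 2: insert dog at [9, 12, 13, 16] -> counters=[0,0,1,0,0,1,0,0,0,1,0,0,1,1,0,0,2,1]
Step 3: insert s at [2, 3, 4, 17] -> counters=[0,0,2,1,1,1,0,0,0,1,0,0,1,1,0,0,2,2]
Step 4: insert z at [0, 7, 10, 17] -> counters=[1,0,2,1,1,1,0,1,0,1,1,0,1,1,0,0,2,3]
Step 5: insert dsa at [0, 3, 10, 14] -> counters=[2,0,2,2,1,1,0,1,0,1,2,0,1,1,1,0,2,3]
Final counters=[2,0,2,2,1,1,0,1,0,1,2,0,1,1,1,0,2,3] -> counters[13]=1

Answer: 1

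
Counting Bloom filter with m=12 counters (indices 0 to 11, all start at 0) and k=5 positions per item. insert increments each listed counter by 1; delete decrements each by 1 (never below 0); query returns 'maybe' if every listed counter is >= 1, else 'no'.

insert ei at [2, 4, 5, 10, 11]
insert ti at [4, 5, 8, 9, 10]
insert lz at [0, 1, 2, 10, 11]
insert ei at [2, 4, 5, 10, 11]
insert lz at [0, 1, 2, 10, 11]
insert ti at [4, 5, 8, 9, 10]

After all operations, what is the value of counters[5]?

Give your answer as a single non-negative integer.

Answer: 4

Derivation:
Step 1: insert ei at [2, 4, 5, 10, 11] -> counters=[0,0,1,0,1,1,0,0,0,0,1,1]
Step 2: insert ti at [4, 5, 8, 9, 10] -> counters=[0,0,1,0,2,2,0,0,1,1,2,1]
Step 3: insert lz at [0, 1, 2, 10, 11] -> counters=[1,1,2,0,2,2,0,0,1,1,3,2]
Step 4: insert ei at [2, 4, 5, 10, 11] -> counters=[1,1,3,0,3,3,0,0,1,1,4,3]
Step 5: insert lz at [0, 1, 2, 10, 11] -> counters=[2,2,4,0,3,3,0,0,1,1,5,4]
Step 6: insert ti at [4, 5, 8, 9, 10] -> counters=[2,2,4,0,4,4,0,0,2,2,6,4]
Final counters=[2,2,4,0,4,4,0,0,2,2,6,4] -> counters[5]=4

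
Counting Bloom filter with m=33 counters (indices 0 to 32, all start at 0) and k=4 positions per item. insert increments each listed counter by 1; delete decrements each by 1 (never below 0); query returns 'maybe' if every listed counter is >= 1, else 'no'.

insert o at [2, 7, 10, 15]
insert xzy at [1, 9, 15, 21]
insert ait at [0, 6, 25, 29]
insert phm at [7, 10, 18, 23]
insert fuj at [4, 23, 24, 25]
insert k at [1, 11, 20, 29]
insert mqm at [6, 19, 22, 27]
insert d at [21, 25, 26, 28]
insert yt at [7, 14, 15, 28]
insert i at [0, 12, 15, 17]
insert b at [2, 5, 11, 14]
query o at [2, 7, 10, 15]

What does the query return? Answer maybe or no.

Step 1: insert o at [2, 7, 10, 15] -> counters=[0,0,1,0,0,0,0,1,0,0,1,0,0,0,0,1,0,0,0,0,0,0,0,0,0,0,0,0,0,0,0,0,0]
Step 2: insert xzy at [1, 9, 15, 21] -> counters=[0,1,1,0,0,0,0,1,0,1,1,0,0,0,0,2,0,0,0,0,0,1,0,0,0,0,0,0,0,0,0,0,0]
Step 3: insert ait at [0, 6, 25, 29] -> counters=[1,1,1,0,0,0,1,1,0,1,1,0,0,0,0,2,0,0,0,0,0,1,0,0,0,1,0,0,0,1,0,0,0]
Step 4: insert phm at [7, 10, 18, 23] -> counters=[1,1,1,0,0,0,1,2,0,1,2,0,0,0,0,2,0,0,1,0,0,1,0,1,0,1,0,0,0,1,0,0,0]
Step 5: insert fuj at [4, 23, 24, 25] -> counters=[1,1,1,0,1,0,1,2,0,1,2,0,0,0,0,2,0,0,1,0,0,1,0,2,1,2,0,0,0,1,0,0,0]
Step 6: insert k at [1, 11, 20, 29] -> counters=[1,2,1,0,1,0,1,2,0,1,2,1,0,0,0,2,0,0,1,0,1,1,0,2,1,2,0,0,0,2,0,0,0]
Step 7: insert mqm at [6, 19, 22, 27] -> counters=[1,2,1,0,1,0,2,2,0,1,2,1,0,0,0,2,0,0,1,1,1,1,1,2,1,2,0,1,0,2,0,0,0]
Step 8: insert d at [21, 25, 26, 28] -> counters=[1,2,1,0,1,0,2,2,0,1,2,1,0,0,0,2,0,0,1,1,1,2,1,2,1,3,1,1,1,2,0,0,0]
Step 9: insert yt at [7, 14, 15, 28] -> counters=[1,2,1,0,1,0,2,3,0,1,2,1,0,0,1,3,0,0,1,1,1,2,1,2,1,3,1,1,2,2,0,0,0]
Step 10: insert i at [0, 12, 15, 17] -> counters=[2,2,1,0,1,0,2,3,0,1,2,1,1,0,1,4,0,1,1,1,1,2,1,2,1,3,1,1,2,2,0,0,0]
Step 11: insert b at [2, 5, 11, 14] -> counters=[2,2,2,0,1,1,2,3,0,1,2,2,1,0,2,4,0,1,1,1,1,2,1,2,1,3,1,1,2,2,0,0,0]
Query o: check counters[2]=2 counters[7]=3 counters[10]=2 counters[15]=4 -> maybe

Answer: maybe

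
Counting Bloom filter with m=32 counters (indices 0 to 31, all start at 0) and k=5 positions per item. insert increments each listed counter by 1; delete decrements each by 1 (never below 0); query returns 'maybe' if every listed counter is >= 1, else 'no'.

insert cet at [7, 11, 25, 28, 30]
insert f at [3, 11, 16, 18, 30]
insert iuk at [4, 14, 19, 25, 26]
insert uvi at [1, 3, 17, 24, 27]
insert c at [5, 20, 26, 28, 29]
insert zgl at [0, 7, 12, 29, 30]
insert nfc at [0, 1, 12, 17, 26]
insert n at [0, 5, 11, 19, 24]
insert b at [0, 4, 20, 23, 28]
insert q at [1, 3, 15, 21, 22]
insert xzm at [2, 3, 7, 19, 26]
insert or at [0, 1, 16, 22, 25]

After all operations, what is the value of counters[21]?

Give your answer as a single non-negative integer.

Step 1: insert cet at [7, 11, 25, 28, 30] -> counters=[0,0,0,0,0,0,0,1,0,0,0,1,0,0,0,0,0,0,0,0,0,0,0,0,0,1,0,0,1,0,1,0]
Step 2: insert f at [3, 11, 16, 18, 30] -> counters=[0,0,0,1,0,0,0,1,0,0,0,2,0,0,0,0,1,0,1,0,0,0,0,0,0,1,0,0,1,0,2,0]
Step 3: insert iuk at [4, 14, 19, 25, 26] -> counters=[0,0,0,1,1,0,0,1,0,0,0,2,0,0,1,0,1,0,1,1,0,0,0,0,0,2,1,0,1,0,2,0]
Step 4: insert uvi at [1, 3, 17, 24, 27] -> counters=[0,1,0,2,1,0,0,1,0,0,0,2,0,0,1,0,1,1,1,1,0,0,0,0,1,2,1,1,1,0,2,0]
Step 5: insert c at [5, 20, 26, 28, 29] -> counters=[0,1,0,2,1,1,0,1,0,0,0,2,0,0,1,0,1,1,1,1,1,0,0,0,1,2,2,1,2,1,2,0]
Step 6: insert zgl at [0, 7, 12, 29, 30] -> counters=[1,1,0,2,1,1,0,2,0,0,0,2,1,0,1,0,1,1,1,1,1,0,0,0,1,2,2,1,2,2,3,0]
Step 7: insert nfc at [0, 1, 12, 17, 26] -> counters=[2,2,0,2,1,1,0,2,0,0,0,2,2,0,1,0,1,2,1,1,1,0,0,0,1,2,3,1,2,2,3,0]
Step 8: insert n at [0, 5, 11, 19, 24] -> counters=[3,2,0,2,1,2,0,2,0,0,0,3,2,0,1,0,1,2,1,2,1,0,0,0,2,2,3,1,2,2,3,0]
Step 9: insert b at [0, 4, 20, 23, 28] -> counters=[4,2,0,2,2,2,0,2,0,0,0,3,2,0,1,0,1,2,1,2,2,0,0,1,2,2,3,1,3,2,3,0]
Step 10: insert q at [1, 3, 15, 21, 22] -> counters=[4,3,0,3,2,2,0,2,0,0,0,3,2,0,1,1,1,2,1,2,2,1,1,1,2,2,3,1,3,2,3,0]
Step 11: insert xzm at [2, 3, 7, 19, 26] -> counters=[4,3,1,4,2,2,0,3,0,0,0,3,2,0,1,1,1,2,1,3,2,1,1,1,2,2,4,1,3,2,3,0]
Step 12: insert or at [0, 1, 16, 22, 25] -> counters=[5,4,1,4,2,2,0,3,0,0,0,3,2,0,1,1,2,2,1,3,2,1,2,1,2,3,4,1,3,2,3,0]
Final counters=[5,4,1,4,2,2,0,3,0,0,0,3,2,0,1,1,2,2,1,3,2,1,2,1,2,3,4,1,3,2,3,0] -> counters[21]=1

Answer: 1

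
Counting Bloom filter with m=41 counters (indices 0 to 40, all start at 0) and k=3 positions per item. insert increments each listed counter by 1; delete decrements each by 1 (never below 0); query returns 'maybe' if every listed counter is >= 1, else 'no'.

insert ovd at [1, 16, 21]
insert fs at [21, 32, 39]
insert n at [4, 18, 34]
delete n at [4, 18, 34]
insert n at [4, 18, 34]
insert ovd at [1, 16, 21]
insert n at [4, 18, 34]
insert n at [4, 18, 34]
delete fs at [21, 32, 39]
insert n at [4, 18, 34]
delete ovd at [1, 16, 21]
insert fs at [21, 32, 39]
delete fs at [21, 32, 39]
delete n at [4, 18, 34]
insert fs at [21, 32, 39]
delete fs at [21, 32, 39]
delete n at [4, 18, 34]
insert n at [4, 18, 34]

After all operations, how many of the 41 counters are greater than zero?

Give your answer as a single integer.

Step 1: insert ovd at [1, 16, 21] -> counters=[0,1,0,0,0,0,0,0,0,0,0,0,0,0,0,0,1,0,0,0,0,1,0,0,0,0,0,0,0,0,0,0,0,0,0,0,0,0,0,0,0]
Step 2: insert fs at [21, 32, 39] -> counters=[0,1,0,0,0,0,0,0,0,0,0,0,0,0,0,0,1,0,0,0,0,2,0,0,0,0,0,0,0,0,0,0,1,0,0,0,0,0,0,1,0]
Step 3: insert n at [4, 18, 34] -> counters=[0,1,0,0,1,0,0,0,0,0,0,0,0,0,0,0,1,0,1,0,0,2,0,0,0,0,0,0,0,0,0,0,1,0,1,0,0,0,0,1,0]
Step 4: delete n at [4, 18, 34] -> counters=[0,1,0,0,0,0,0,0,0,0,0,0,0,0,0,0,1,0,0,0,0,2,0,0,0,0,0,0,0,0,0,0,1,0,0,0,0,0,0,1,0]
Step 5: insert n at [4, 18, 34] -> counters=[0,1,0,0,1,0,0,0,0,0,0,0,0,0,0,0,1,0,1,0,0,2,0,0,0,0,0,0,0,0,0,0,1,0,1,0,0,0,0,1,0]
Step 6: insert ovd at [1, 16, 21] -> counters=[0,2,0,0,1,0,0,0,0,0,0,0,0,0,0,0,2,0,1,0,0,3,0,0,0,0,0,0,0,0,0,0,1,0,1,0,0,0,0,1,0]
Step 7: insert n at [4, 18, 34] -> counters=[0,2,0,0,2,0,0,0,0,0,0,0,0,0,0,0,2,0,2,0,0,3,0,0,0,0,0,0,0,0,0,0,1,0,2,0,0,0,0,1,0]
Step 8: insert n at [4, 18, 34] -> counters=[0,2,0,0,3,0,0,0,0,0,0,0,0,0,0,0,2,0,3,0,0,3,0,0,0,0,0,0,0,0,0,0,1,0,3,0,0,0,0,1,0]
Step 9: delete fs at [21, 32, 39] -> counters=[0,2,0,0,3,0,0,0,0,0,0,0,0,0,0,0,2,0,3,0,0,2,0,0,0,0,0,0,0,0,0,0,0,0,3,0,0,0,0,0,0]
Step 10: insert n at [4, 18, 34] -> counters=[0,2,0,0,4,0,0,0,0,0,0,0,0,0,0,0,2,0,4,0,0,2,0,0,0,0,0,0,0,0,0,0,0,0,4,0,0,0,0,0,0]
Step 11: delete ovd at [1, 16, 21] -> counters=[0,1,0,0,4,0,0,0,0,0,0,0,0,0,0,0,1,0,4,0,0,1,0,0,0,0,0,0,0,0,0,0,0,0,4,0,0,0,0,0,0]
Step 12: insert fs at [21, 32, 39] -> counters=[0,1,0,0,4,0,0,0,0,0,0,0,0,0,0,0,1,0,4,0,0,2,0,0,0,0,0,0,0,0,0,0,1,0,4,0,0,0,0,1,0]
Step 13: delete fs at [21, 32, 39] -> counters=[0,1,0,0,4,0,0,0,0,0,0,0,0,0,0,0,1,0,4,0,0,1,0,0,0,0,0,0,0,0,0,0,0,0,4,0,0,0,0,0,0]
Step 14: delete n at [4, 18, 34] -> counters=[0,1,0,0,3,0,0,0,0,0,0,0,0,0,0,0,1,0,3,0,0,1,0,0,0,0,0,0,0,0,0,0,0,0,3,0,0,0,0,0,0]
Step 15: insert fs at [21, 32, 39] -> counters=[0,1,0,0,3,0,0,0,0,0,0,0,0,0,0,0,1,0,3,0,0,2,0,0,0,0,0,0,0,0,0,0,1,0,3,0,0,0,0,1,0]
Step 16: delete fs at [21, 32, 39] -> counters=[0,1,0,0,3,0,0,0,0,0,0,0,0,0,0,0,1,0,3,0,0,1,0,0,0,0,0,0,0,0,0,0,0,0,3,0,0,0,0,0,0]
Step 17: delete n at [4, 18, 34] -> counters=[0,1,0,0,2,0,0,0,0,0,0,0,0,0,0,0,1,0,2,0,0,1,0,0,0,0,0,0,0,0,0,0,0,0,2,0,0,0,0,0,0]
Step 18: insert n at [4, 18, 34] -> counters=[0,1,0,0,3,0,0,0,0,0,0,0,0,0,0,0,1,0,3,0,0,1,0,0,0,0,0,0,0,0,0,0,0,0,3,0,0,0,0,0,0]
Final counters=[0,1,0,0,3,0,0,0,0,0,0,0,0,0,0,0,1,0,3,0,0,1,0,0,0,0,0,0,0,0,0,0,0,0,3,0,0,0,0,0,0] -> 6 nonzero

Answer: 6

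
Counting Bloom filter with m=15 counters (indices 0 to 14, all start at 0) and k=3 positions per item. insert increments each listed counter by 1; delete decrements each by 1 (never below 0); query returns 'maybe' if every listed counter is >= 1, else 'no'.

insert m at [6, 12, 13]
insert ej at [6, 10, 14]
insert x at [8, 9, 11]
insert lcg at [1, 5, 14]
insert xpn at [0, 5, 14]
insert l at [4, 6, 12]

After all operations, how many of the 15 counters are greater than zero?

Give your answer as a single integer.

Step 1: insert m at [6, 12, 13] -> counters=[0,0,0,0,0,0,1,0,0,0,0,0,1,1,0]
Step 2: insert ej at [6, 10, 14] -> counters=[0,0,0,0,0,0,2,0,0,0,1,0,1,1,1]
Step 3: insert x at [8, 9, 11] -> counters=[0,0,0,0,0,0,2,0,1,1,1,1,1,1,1]
Step 4: insert lcg at [1, 5, 14] -> counters=[0,1,0,0,0,1,2,0,1,1,1,1,1,1,2]
Step 5: insert xpn at [0, 5, 14] -> counters=[1,1,0,0,0,2,2,0,1,1,1,1,1,1,3]
Step 6: insert l at [4, 6, 12] -> counters=[1,1,0,0,1,2,3,0,1,1,1,1,2,1,3]
Final counters=[1,1,0,0,1,2,3,0,1,1,1,1,2,1,3] -> 12 nonzero

Answer: 12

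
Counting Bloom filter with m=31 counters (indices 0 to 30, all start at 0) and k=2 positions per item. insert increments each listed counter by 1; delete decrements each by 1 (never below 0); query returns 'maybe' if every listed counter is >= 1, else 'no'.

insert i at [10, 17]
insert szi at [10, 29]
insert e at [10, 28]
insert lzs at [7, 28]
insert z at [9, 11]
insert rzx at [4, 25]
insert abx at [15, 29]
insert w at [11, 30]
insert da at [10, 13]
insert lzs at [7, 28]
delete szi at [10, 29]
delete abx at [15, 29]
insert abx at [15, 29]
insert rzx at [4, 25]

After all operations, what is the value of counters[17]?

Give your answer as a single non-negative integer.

Step 1: insert i at [10, 17] -> counters=[0,0,0,0,0,0,0,0,0,0,1,0,0,0,0,0,0,1,0,0,0,0,0,0,0,0,0,0,0,0,0]
Step 2: insert szi at [10, 29] -> counters=[0,0,0,0,0,0,0,0,0,0,2,0,0,0,0,0,0,1,0,0,0,0,0,0,0,0,0,0,0,1,0]
Step 3: insert e at [10, 28] -> counters=[0,0,0,0,0,0,0,0,0,0,3,0,0,0,0,0,0,1,0,0,0,0,0,0,0,0,0,0,1,1,0]
Step 4: insert lzs at [7, 28] -> counters=[0,0,0,0,0,0,0,1,0,0,3,0,0,0,0,0,0,1,0,0,0,0,0,0,0,0,0,0,2,1,0]
Step 5: insert z at [9, 11] -> counters=[0,0,0,0,0,0,0,1,0,1,3,1,0,0,0,0,0,1,0,0,0,0,0,0,0,0,0,0,2,1,0]
Step 6: insert rzx at [4, 25] -> counters=[0,0,0,0,1,0,0,1,0,1,3,1,0,0,0,0,0,1,0,0,0,0,0,0,0,1,0,0,2,1,0]
Step 7: insert abx at [15, 29] -> counters=[0,0,0,0,1,0,0,1,0,1,3,1,0,0,0,1,0,1,0,0,0,0,0,0,0,1,0,0,2,2,0]
Step 8: insert w at [11, 30] -> counters=[0,0,0,0,1,0,0,1,0,1,3,2,0,0,0,1,0,1,0,0,0,0,0,0,0,1,0,0,2,2,1]
Step 9: insert da at [10, 13] -> counters=[0,0,0,0,1,0,0,1,0,1,4,2,0,1,0,1,0,1,0,0,0,0,0,0,0,1,0,0,2,2,1]
Step 10: insert lzs at [7, 28] -> counters=[0,0,0,0,1,0,0,2,0,1,4,2,0,1,0,1,0,1,0,0,0,0,0,0,0,1,0,0,3,2,1]
Step 11: delete szi at [10, 29] -> counters=[0,0,0,0,1,0,0,2,0,1,3,2,0,1,0,1,0,1,0,0,0,0,0,0,0,1,0,0,3,1,1]
Step 12: delete abx at [15, 29] -> counters=[0,0,0,0,1,0,0,2,0,1,3,2,0,1,0,0,0,1,0,0,0,0,0,0,0,1,0,0,3,0,1]
Step 13: insert abx at [15, 29] -> counters=[0,0,0,0,1,0,0,2,0,1,3,2,0,1,0,1,0,1,0,0,0,0,0,0,0,1,0,0,3,1,1]
Step 14: insert rzx at [4, 25] -> counters=[0,0,0,0,2,0,0,2,0,1,3,2,0,1,0,1,0,1,0,0,0,0,0,0,0,2,0,0,3,1,1]
Final counters=[0,0,0,0,2,0,0,2,0,1,3,2,0,1,0,1,0,1,0,0,0,0,0,0,0,2,0,0,3,1,1] -> counters[17]=1

Answer: 1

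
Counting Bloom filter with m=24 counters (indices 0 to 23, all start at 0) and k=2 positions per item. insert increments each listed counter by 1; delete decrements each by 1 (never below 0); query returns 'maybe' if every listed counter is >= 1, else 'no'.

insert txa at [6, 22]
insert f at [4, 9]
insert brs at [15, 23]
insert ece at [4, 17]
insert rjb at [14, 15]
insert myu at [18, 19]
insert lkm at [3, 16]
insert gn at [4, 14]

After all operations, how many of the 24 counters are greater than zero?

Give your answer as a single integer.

Step 1: insert txa at [6, 22] -> counters=[0,0,0,0,0,0,1,0,0,0,0,0,0,0,0,0,0,0,0,0,0,0,1,0]
Step 2: insert f at [4, 9] -> counters=[0,0,0,0,1,0,1,0,0,1,0,0,0,0,0,0,0,0,0,0,0,0,1,0]
Step 3: insert brs at [15, 23] -> counters=[0,0,0,0,1,0,1,0,0,1,0,0,0,0,0,1,0,0,0,0,0,0,1,1]
Step 4: insert ece at [4, 17] -> counters=[0,0,0,0,2,0,1,0,0,1,0,0,0,0,0,1,0,1,0,0,0,0,1,1]
Step 5: insert rjb at [14, 15] -> counters=[0,0,0,0,2,0,1,0,0,1,0,0,0,0,1,2,0,1,0,0,0,0,1,1]
Step 6: insert myu at [18, 19] -> counters=[0,0,0,0,2,0,1,0,0,1,0,0,0,0,1,2,0,1,1,1,0,0,1,1]
Step 7: insert lkm at [3, 16] -> counters=[0,0,0,1,2,0,1,0,0,1,0,0,0,0,1,2,1,1,1,1,0,0,1,1]
Step 8: insert gn at [4, 14] -> counters=[0,0,0,1,3,0,1,0,0,1,0,0,0,0,2,2,1,1,1,1,0,0,1,1]
Final counters=[0,0,0,1,3,0,1,0,0,1,0,0,0,0,2,2,1,1,1,1,0,0,1,1] -> 12 nonzero

Answer: 12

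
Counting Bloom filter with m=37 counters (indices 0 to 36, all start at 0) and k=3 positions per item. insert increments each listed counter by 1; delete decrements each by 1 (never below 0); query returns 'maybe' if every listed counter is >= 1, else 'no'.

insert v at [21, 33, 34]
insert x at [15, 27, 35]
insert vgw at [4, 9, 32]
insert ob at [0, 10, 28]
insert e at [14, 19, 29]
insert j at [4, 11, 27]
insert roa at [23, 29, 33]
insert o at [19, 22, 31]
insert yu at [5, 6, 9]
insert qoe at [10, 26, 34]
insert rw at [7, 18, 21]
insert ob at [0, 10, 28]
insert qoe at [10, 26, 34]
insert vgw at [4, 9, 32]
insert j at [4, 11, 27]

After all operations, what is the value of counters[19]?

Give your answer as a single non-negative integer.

Step 1: insert v at [21, 33, 34] -> counters=[0,0,0,0,0,0,0,0,0,0,0,0,0,0,0,0,0,0,0,0,0,1,0,0,0,0,0,0,0,0,0,0,0,1,1,0,0]
Step 2: insert x at [15, 27, 35] -> counters=[0,0,0,0,0,0,0,0,0,0,0,0,0,0,0,1,0,0,0,0,0,1,0,0,0,0,0,1,0,0,0,0,0,1,1,1,0]
Step 3: insert vgw at [4, 9, 32] -> counters=[0,0,0,0,1,0,0,0,0,1,0,0,0,0,0,1,0,0,0,0,0,1,0,0,0,0,0,1,0,0,0,0,1,1,1,1,0]
Step 4: insert ob at [0, 10, 28] -> counters=[1,0,0,0,1,0,0,0,0,1,1,0,0,0,0,1,0,0,0,0,0,1,0,0,0,0,0,1,1,0,0,0,1,1,1,1,0]
Step 5: insert e at [14, 19, 29] -> counters=[1,0,0,0,1,0,0,0,0,1,1,0,0,0,1,1,0,0,0,1,0,1,0,0,0,0,0,1,1,1,0,0,1,1,1,1,0]
Step 6: insert j at [4, 11, 27] -> counters=[1,0,0,0,2,0,0,0,0,1,1,1,0,0,1,1,0,0,0,1,0,1,0,0,0,0,0,2,1,1,0,0,1,1,1,1,0]
Step 7: insert roa at [23, 29, 33] -> counters=[1,0,0,0,2,0,0,0,0,1,1,1,0,0,1,1,0,0,0,1,0,1,0,1,0,0,0,2,1,2,0,0,1,2,1,1,0]
Step 8: insert o at [19, 22, 31] -> counters=[1,0,0,0,2,0,0,0,0,1,1,1,0,0,1,1,0,0,0,2,0,1,1,1,0,0,0,2,1,2,0,1,1,2,1,1,0]
Step 9: insert yu at [5, 6, 9] -> counters=[1,0,0,0,2,1,1,0,0,2,1,1,0,0,1,1,0,0,0,2,0,1,1,1,0,0,0,2,1,2,0,1,1,2,1,1,0]
Step 10: insert qoe at [10, 26, 34] -> counters=[1,0,0,0,2,1,1,0,0,2,2,1,0,0,1,1,0,0,0,2,0,1,1,1,0,0,1,2,1,2,0,1,1,2,2,1,0]
Step 11: insert rw at [7, 18, 21] -> counters=[1,0,0,0,2,1,1,1,0,2,2,1,0,0,1,1,0,0,1,2,0,2,1,1,0,0,1,2,1,2,0,1,1,2,2,1,0]
Step 12: insert ob at [0, 10, 28] -> counters=[2,0,0,0,2,1,1,1,0,2,3,1,0,0,1,1,0,0,1,2,0,2,1,1,0,0,1,2,2,2,0,1,1,2,2,1,0]
Step 13: insert qoe at [10, 26, 34] -> counters=[2,0,0,0,2,1,1,1,0,2,4,1,0,0,1,1,0,0,1,2,0,2,1,1,0,0,2,2,2,2,0,1,1,2,3,1,0]
Step 14: insert vgw at [4, 9, 32] -> counters=[2,0,0,0,3,1,1,1,0,3,4,1,0,0,1,1,0,0,1,2,0,2,1,1,0,0,2,2,2,2,0,1,2,2,3,1,0]
Step 15: insert j at [4, 11, 27] -> counters=[2,0,0,0,4,1,1,1,0,3,4,2,0,0,1,1,0,0,1,2,0,2,1,1,0,0,2,3,2,2,0,1,2,2,3,1,0]
Final counters=[2,0,0,0,4,1,1,1,0,3,4,2,0,0,1,1,0,0,1,2,0,2,1,1,0,0,2,3,2,2,0,1,2,2,3,1,0] -> counters[19]=2

Answer: 2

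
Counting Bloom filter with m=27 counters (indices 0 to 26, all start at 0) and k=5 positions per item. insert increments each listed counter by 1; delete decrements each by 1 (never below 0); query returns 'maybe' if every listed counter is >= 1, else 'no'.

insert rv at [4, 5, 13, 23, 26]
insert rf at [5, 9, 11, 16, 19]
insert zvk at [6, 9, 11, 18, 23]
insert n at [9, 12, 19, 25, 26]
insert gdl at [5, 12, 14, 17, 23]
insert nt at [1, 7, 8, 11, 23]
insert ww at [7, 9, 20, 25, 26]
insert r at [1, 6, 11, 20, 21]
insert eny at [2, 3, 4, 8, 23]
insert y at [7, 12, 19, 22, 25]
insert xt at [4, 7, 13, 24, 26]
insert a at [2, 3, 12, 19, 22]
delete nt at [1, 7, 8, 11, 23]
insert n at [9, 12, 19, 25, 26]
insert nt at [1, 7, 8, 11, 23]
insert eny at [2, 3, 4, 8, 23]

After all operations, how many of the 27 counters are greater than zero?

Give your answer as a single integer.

Answer: 24

Derivation:
Step 1: insert rv at [4, 5, 13, 23, 26] -> counters=[0,0,0,0,1,1,0,0,0,0,0,0,0,1,0,0,0,0,0,0,0,0,0,1,0,0,1]
Step 2: insert rf at [5, 9, 11, 16, 19] -> counters=[0,0,0,0,1,2,0,0,0,1,0,1,0,1,0,0,1,0,0,1,0,0,0,1,0,0,1]
Step 3: insert zvk at [6, 9, 11, 18, 23] -> counters=[0,0,0,0,1,2,1,0,0,2,0,2,0,1,0,0,1,0,1,1,0,0,0,2,0,0,1]
Step 4: insert n at [9, 12, 19, 25, 26] -> counters=[0,0,0,0,1,2,1,0,0,3,0,2,1,1,0,0,1,0,1,2,0,0,0,2,0,1,2]
Step 5: insert gdl at [5, 12, 14, 17, 23] -> counters=[0,0,0,0,1,3,1,0,0,3,0,2,2,1,1,0,1,1,1,2,0,0,0,3,0,1,2]
Step 6: insert nt at [1, 7, 8, 11, 23] -> counters=[0,1,0,0,1,3,1,1,1,3,0,3,2,1,1,0,1,1,1,2,0,0,0,4,0,1,2]
Step 7: insert ww at [7, 9, 20, 25, 26] -> counters=[0,1,0,0,1,3,1,2,1,4,0,3,2,1,1,0,1,1,1,2,1,0,0,4,0,2,3]
Step 8: insert r at [1, 6, 11, 20, 21] -> counters=[0,2,0,0,1,3,2,2,1,4,0,4,2,1,1,0,1,1,1,2,2,1,0,4,0,2,3]
Step 9: insert eny at [2, 3, 4, 8, 23] -> counters=[0,2,1,1,2,3,2,2,2,4,0,4,2,1,1,0,1,1,1,2,2,1,0,5,0,2,3]
Step 10: insert y at [7, 12, 19, 22, 25] -> counters=[0,2,1,1,2,3,2,3,2,4,0,4,3,1,1,0,1,1,1,3,2,1,1,5,0,3,3]
Step 11: insert xt at [4, 7, 13, 24, 26] -> counters=[0,2,1,1,3,3,2,4,2,4,0,4,3,2,1,0,1,1,1,3,2,1,1,5,1,3,4]
Step 12: insert a at [2, 3, 12, 19, 22] -> counters=[0,2,2,2,3,3,2,4,2,4,0,4,4,2,1,0,1,1,1,4,2,1,2,5,1,3,4]
Step 13: delete nt at [1, 7, 8, 11, 23] -> counters=[0,1,2,2,3,3,2,3,1,4,0,3,4,2,1,0,1,1,1,4,2,1,2,4,1,3,4]
Step 14: insert n at [9, 12, 19, 25, 26] -> counters=[0,1,2,2,3,3,2,3,1,5,0,3,5,2,1,0,1,1,1,5,2,1,2,4,1,4,5]
Step 15: insert nt at [1, 7, 8, 11, 23] -> counters=[0,2,2,2,3,3,2,4,2,5,0,4,5,2,1,0,1,1,1,5,2,1,2,5,1,4,5]
Step 16: insert eny at [2, 3, 4, 8, 23] -> counters=[0,2,3,3,4,3,2,4,3,5,0,4,5,2,1,0,1,1,1,5,2,1,2,6,1,4,5]
Final counters=[0,2,3,3,4,3,2,4,3,5,0,4,5,2,1,0,1,1,1,5,2,1,2,6,1,4,5] -> 24 nonzero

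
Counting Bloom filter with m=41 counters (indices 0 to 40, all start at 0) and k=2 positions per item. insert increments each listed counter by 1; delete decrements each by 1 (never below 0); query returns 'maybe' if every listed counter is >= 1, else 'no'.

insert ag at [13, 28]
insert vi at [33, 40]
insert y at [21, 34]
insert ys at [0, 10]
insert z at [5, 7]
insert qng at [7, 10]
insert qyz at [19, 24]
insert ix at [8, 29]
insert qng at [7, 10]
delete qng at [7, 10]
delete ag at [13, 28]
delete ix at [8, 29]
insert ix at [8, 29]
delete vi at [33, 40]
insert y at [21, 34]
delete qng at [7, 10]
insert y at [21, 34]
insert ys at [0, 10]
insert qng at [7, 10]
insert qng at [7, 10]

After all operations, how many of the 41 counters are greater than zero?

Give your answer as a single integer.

Step 1: insert ag at [13, 28] -> counters=[0,0,0,0,0,0,0,0,0,0,0,0,0,1,0,0,0,0,0,0,0,0,0,0,0,0,0,0,1,0,0,0,0,0,0,0,0,0,0,0,0]
Step 2: insert vi at [33, 40] -> counters=[0,0,0,0,0,0,0,0,0,0,0,0,0,1,0,0,0,0,0,0,0,0,0,0,0,0,0,0,1,0,0,0,0,1,0,0,0,0,0,0,1]
Step 3: insert y at [21, 34] -> counters=[0,0,0,0,0,0,0,0,0,0,0,0,0,1,0,0,0,0,0,0,0,1,0,0,0,0,0,0,1,0,0,0,0,1,1,0,0,0,0,0,1]
Step 4: insert ys at [0, 10] -> counters=[1,0,0,0,0,0,0,0,0,0,1,0,0,1,0,0,0,0,0,0,0,1,0,0,0,0,0,0,1,0,0,0,0,1,1,0,0,0,0,0,1]
Step 5: insert z at [5, 7] -> counters=[1,0,0,0,0,1,0,1,0,0,1,0,0,1,0,0,0,0,0,0,0,1,0,0,0,0,0,0,1,0,0,0,0,1,1,0,0,0,0,0,1]
Step 6: insert qng at [7, 10] -> counters=[1,0,0,0,0,1,0,2,0,0,2,0,0,1,0,0,0,0,0,0,0,1,0,0,0,0,0,0,1,0,0,0,0,1,1,0,0,0,0,0,1]
Step 7: insert qyz at [19, 24] -> counters=[1,0,0,0,0,1,0,2,0,0,2,0,0,1,0,0,0,0,0,1,0,1,0,0,1,0,0,0,1,0,0,0,0,1,1,0,0,0,0,0,1]
Step 8: insert ix at [8, 29] -> counters=[1,0,0,0,0,1,0,2,1,0,2,0,0,1,0,0,0,0,0,1,0,1,0,0,1,0,0,0,1,1,0,0,0,1,1,0,0,0,0,0,1]
Step 9: insert qng at [7, 10] -> counters=[1,0,0,0,0,1,0,3,1,0,3,0,0,1,0,0,0,0,0,1,0,1,0,0,1,0,0,0,1,1,0,0,0,1,1,0,0,0,0,0,1]
Step 10: delete qng at [7, 10] -> counters=[1,0,0,0,0,1,0,2,1,0,2,0,0,1,0,0,0,0,0,1,0,1,0,0,1,0,0,0,1,1,0,0,0,1,1,0,0,0,0,0,1]
Step 11: delete ag at [13, 28] -> counters=[1,0,0,0,0,1,0,2,1,0,2,0,0,0,0,0,0,0,0,1,0,1,0,0,1,0,0,0,0,1,0,0,0,1,1,0,0,0,0,0,1]
Step 12: delete ix at [8, 29] -> counters=[1,0,0,0,0,1,0,2,0,0,2,0,0,0,0,0,0,0,0,1,0,1,0,0,1,0,0,0,0,0,0,0,0,1,1,0,0,0,0,0,1]
Step 13: insert ix at [8, 29] -> counters=[1,0,0,0,0,1,0,2,1,0,2,0,0,0,0,0,0,0,0,1,0,1,0,0,1,0,0,0,0,1,0,0,0,1,1,0,0,0,0,0,1]
Step 14: delete vi at [33, 40] -> counters=[1,0,0,0,0,1,0,2,1,0,2,0,0,0,0,0,0,0,0,1,0,1,0,0,1,0,0,0,0,1,0,0,0,0,1,0,0,0,0,0,0]
Step 15: insert y at [21, 34] -> counters=[1,0,0,0,0,1,0,2,1,0,2,0,0,0,0,0,0,0,0,1,0,2,0,0,1,0,0,0,0,1,0,0,0,0,2,0,0,0,0,0,0]
Step 16: delete qng at [7, 10] -> counters=[1,0,0,0,0,1,0,1,1,0,1,0,0,0,0,0,0,0,0,1,0,2,0,0,1,0,0,0,0,1,0,0,0,0,2,0,0,0,0,0,0]
Step 17: insert y at [21, 34] -> counters=[1,0,0,0,0,1,0,1,1,0,1,0,0,0,0,0,0,0,0,1,0,3,0,0,1,0,0,0,0,1,0,0,0,0,3,0,0,0,0,0,0]
Step 18: insert ys at [0, 10] -> counters=[2,0,0,0,0,1,0,1,1,0,2,0,0,0,0,0,0,0,0,1,0,3,0,0,1,0,0,0,0,1,0,0,0,0,3,0,0,0,0,0,0]
Step 19: insert qng at [7, 10] -> counters=[2,0,0,0,0,1,0,2,1,0,3,0,0,0,0,0,0,0,0,1,0,3,0,0,1,0,0,0,0,1,0,0,0,0,3,0,0,0,0,0,0]
Step 20: insert qng at [7, 10] -> counters=[2,0,0,0,0,1,0,3,1,0,4,0,0,0,0,0,0,0,0,1,0,3,0,0,1,0,0,0,0,1,0,0,0,0,3,0,0,0,0,0,0]
Final counters=[2,0,0,0,0,1,0,3,1,0,4,0,0,0,0,0,0,0,0,1,0,3,0,0,1,0,0,0,0,1,0,0,0,0,3,0,0,0,0,0,0] -> 10 nonzero

Answer: 10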